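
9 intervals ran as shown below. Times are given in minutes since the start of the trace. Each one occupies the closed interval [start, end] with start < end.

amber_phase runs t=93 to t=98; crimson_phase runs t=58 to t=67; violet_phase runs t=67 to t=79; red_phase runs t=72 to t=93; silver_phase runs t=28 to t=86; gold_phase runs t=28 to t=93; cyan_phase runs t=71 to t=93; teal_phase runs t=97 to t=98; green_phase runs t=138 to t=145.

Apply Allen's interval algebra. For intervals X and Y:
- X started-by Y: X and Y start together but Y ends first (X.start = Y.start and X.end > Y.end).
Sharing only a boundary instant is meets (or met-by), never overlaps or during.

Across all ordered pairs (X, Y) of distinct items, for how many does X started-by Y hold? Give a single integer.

1

Checking all 72 ordered pairs for relation 'started-by'; matching pairs in alphabetical order:
(gold_phase, silver_phase): gold_phase started-by silver_phase ✓
Count: 1.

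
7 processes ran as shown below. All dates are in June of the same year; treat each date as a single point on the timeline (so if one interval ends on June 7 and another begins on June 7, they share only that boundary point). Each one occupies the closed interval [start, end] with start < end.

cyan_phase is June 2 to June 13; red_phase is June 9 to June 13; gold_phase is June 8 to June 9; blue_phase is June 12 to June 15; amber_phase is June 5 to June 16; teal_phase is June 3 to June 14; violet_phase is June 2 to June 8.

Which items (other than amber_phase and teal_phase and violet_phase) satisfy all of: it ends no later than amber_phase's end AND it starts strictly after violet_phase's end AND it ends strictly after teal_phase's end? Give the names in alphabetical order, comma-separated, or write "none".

Conditions: its end is no later than amber_phase's end (X.end <= June 16) AND its start is strictly after violet_phase's end (X.start > June 8) AND its end is strictly after teal_phase's end (X.end > June 14).
blue_phase: end June 15 <= June 16? ✓; start June 12 > June 8? ✓; end June 15 > June 14? ✓ → yes.
cyan_phase: end June 13 <= June 16? ✓; start June 2 > June 8? ✗; end June 13 > June 14? ✗ → no.
gold_phase: end June 9 <= June 16? ✓; start June 8 > June 8? ✗; end June 9 > June 14? ✗ → no.
red_phase: end June 13 <= June 16? ✓; start June 9 > June 8? ✓; end June 13 > June 14? ✗ → no.
Result: blue_phase.

blue_phase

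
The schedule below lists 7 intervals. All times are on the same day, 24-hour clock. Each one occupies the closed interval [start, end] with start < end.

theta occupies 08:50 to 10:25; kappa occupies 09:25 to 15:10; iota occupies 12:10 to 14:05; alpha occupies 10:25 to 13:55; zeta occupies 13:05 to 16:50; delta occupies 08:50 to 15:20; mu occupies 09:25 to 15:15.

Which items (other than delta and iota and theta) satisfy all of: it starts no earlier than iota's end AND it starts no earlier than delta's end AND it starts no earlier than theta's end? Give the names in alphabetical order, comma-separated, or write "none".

Conditions: its start is no earlier than iota's end (X.start >= 14:05) AND its start is no earlier than delta's end (X.start >= 15:20) AND its start is no earlier than theta's end (X.start >= 10:25).
alpha: start 10:25 >= 14:05? ✗; start 10:25 >= 15:20? ✗; start 10:25 >= 10:25? ✓ → no.
kappa: start 09:25 >= 14:05? ✗; start 09:25 >= 15:20? ✗; start 09:25 >= 10:25? ✗ → no.
mu: start 09:25 >= 14:05? ✗; start 09:25 >= 15:20? ✗; start 09:25 >= 10:25? ✗ → no.
zeta: start 13:05 >= 14:05? ✗; start 13:05 >= 15:20? ✗; start 13:05 >= 10:25? ✓ → no.
Result: none.

none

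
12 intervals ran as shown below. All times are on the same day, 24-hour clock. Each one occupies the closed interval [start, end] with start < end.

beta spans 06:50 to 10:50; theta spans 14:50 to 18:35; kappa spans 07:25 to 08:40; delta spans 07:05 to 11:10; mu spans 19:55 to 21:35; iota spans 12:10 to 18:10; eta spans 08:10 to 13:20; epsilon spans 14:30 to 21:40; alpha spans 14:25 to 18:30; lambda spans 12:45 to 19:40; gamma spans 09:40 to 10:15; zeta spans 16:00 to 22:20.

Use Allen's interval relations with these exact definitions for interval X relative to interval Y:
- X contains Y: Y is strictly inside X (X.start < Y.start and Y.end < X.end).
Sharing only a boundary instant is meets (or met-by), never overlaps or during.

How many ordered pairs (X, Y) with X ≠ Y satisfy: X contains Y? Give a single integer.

Checking all 132 ordered pairs for relation 'contains'; matching pairs in alphabetical order:
(beta, gamma): beta contains gamma ✓
(beta, kappa): beta contains kappa ✓
(delta, gamma): delta contains gamma ✓
(delta, kappa): delta contains kappa ✓
(epsilon, mu): epsilon contains mu ✓
(epsilon, theta): epsilon contains theta ✓
(eta, gamma): eta contains gamma ✓
(lambda, alpha): lambda contains alpha ✓
(lambda, theta): lambda contains theta ✓
(zeta, mu): zeta contains mu ✓
Count: 10.

10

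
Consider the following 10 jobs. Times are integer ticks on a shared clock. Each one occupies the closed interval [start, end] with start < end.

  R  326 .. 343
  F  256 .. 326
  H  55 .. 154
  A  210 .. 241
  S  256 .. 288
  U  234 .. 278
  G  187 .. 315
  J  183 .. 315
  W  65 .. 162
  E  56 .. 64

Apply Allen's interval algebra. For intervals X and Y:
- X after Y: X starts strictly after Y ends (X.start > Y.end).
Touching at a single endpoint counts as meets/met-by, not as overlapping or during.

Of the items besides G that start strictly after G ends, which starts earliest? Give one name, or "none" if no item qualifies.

R

Target G = [187, 315].
A [210, 241] → during → excluded.
E [56, 64] → before → excluded.
F [256, 326] → overlapped-by → excluded.
H [55, 154] → before → excluded.
J [183, 315] → finished-by → excluded.
R [326, 343] → after → candidate.
S [256, 288] → during → excluded.
U [234, 278] → during → excluded.
W [65, 162] → before → excluded.
Among candidates, earliest start is 326 → R.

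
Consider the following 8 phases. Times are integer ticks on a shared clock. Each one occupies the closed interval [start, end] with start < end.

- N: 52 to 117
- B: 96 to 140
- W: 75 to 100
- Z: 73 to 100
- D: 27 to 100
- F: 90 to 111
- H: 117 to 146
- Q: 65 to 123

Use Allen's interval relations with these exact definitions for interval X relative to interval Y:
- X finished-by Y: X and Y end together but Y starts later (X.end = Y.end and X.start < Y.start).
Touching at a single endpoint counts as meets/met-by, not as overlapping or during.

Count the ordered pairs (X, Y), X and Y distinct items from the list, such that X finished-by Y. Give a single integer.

3

Checking all 56 ordered pairs for relation 'finished-by'; matching pairs in alphabetical order:
(D, W): D finished-by W ✓
(D, Z): D finished-by Z ✓
(Z, W): Z finished-by W ✓
Count: 3.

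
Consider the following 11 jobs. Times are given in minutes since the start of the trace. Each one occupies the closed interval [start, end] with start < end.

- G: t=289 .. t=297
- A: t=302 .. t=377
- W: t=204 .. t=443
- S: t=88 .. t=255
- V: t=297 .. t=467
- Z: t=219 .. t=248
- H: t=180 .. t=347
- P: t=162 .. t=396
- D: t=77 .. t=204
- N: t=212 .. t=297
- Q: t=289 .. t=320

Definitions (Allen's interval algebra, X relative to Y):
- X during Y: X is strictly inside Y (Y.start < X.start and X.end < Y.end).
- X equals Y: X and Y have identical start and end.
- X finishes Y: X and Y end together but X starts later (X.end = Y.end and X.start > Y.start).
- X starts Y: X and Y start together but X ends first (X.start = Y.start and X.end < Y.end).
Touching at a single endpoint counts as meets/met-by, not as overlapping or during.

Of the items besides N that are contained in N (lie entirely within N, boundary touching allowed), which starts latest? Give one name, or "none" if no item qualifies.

G

Target N = [t=212, t=297].
A [t=302, t=377] → after → excluded.
D [t=77, t=204] → before → excluded.
G [t=289, t=297] → finishes → candidate.
H [t=180, t=347] → contains → excluded.
P [t=162, t=396] → contains → excluded.
Q [t=289, t=320] → overlapped-by → excluded.
S [t=88, t=255] → overlaps → excluded.
V [t=297, t=467] → met-by → excluded.
W [t=204, t=443] → contains → excluded.
Z [t=219, t=248] → during → candidate.
Among candidates, latest start is t=289 → G.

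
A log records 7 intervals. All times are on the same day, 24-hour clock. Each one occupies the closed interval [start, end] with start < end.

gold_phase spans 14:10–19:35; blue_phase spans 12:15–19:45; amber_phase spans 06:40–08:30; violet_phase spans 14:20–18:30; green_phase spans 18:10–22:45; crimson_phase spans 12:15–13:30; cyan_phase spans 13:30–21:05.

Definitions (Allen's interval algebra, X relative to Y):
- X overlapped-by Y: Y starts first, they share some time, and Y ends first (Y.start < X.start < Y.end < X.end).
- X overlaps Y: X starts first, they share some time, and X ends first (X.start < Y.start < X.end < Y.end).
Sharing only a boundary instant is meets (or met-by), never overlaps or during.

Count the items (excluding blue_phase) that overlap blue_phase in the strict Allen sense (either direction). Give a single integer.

Target blue_phase = [12:15, 19:45].
amber_phase [06:40, 08:30] → before → no.
crimson_phase [12:15, 13:30] → starts → no.
cyan_phase [13:30, 21:05] → overlapped-by → counts.
gold_phase [14:10, 19:35] → during → no.
green_phase [18:10, 22:45] → overlapped-by → counts.
violet_phase [14:20, 18:30] → during → no.
Total: 2.

2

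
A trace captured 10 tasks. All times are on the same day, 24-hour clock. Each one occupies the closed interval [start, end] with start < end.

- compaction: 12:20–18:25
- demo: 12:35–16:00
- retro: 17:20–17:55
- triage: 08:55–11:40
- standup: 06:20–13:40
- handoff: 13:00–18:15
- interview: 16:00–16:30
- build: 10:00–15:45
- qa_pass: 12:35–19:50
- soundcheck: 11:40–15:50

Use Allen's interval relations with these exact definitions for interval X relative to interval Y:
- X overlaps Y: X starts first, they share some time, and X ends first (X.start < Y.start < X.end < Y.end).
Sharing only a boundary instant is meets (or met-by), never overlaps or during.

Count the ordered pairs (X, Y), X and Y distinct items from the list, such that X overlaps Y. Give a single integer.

Checking all 90 ordered pairs for relation 'overlaps'; matching pairs in alphabetical order:
(build, compaction): build overlaps compaction ✓
(build, demo): build overlaps demo ✓
(build, handoff): build overlaps handoff ✓
(build, qa_pass): build overlaps qa_pass ✓
(build, soundcheck): build overlaps soundcheck ✓
(compaction, qa_pass): compaction overlaps qa_pass ✓
(demo, handoff): demo overlaps handoff ✓
(soundcheck, compaction): soundcheck overlaps compaction ✓
(soundcheck, demo): soundcheck overlaps demo ✓
(soundcheck, handoff): soundcheck overlaps handoff ✓
(soundcheck, qa_pass): soundcheck overlaps qa_pass ✓
(standup, build): standup overlaps build ✓
(standup, compaction): standup overlaps compaction ✓
(standup, demo): standup overlaps demo ✓
(standup, handoff): standup overlaps handoff ✓
(standup, qa_pass): standup overlaps qa_pass ✓
(standup, soundcheck): standup overlaps soundcheck ✓
(triage, build): triage overlaps build ✓
Count: 18.

18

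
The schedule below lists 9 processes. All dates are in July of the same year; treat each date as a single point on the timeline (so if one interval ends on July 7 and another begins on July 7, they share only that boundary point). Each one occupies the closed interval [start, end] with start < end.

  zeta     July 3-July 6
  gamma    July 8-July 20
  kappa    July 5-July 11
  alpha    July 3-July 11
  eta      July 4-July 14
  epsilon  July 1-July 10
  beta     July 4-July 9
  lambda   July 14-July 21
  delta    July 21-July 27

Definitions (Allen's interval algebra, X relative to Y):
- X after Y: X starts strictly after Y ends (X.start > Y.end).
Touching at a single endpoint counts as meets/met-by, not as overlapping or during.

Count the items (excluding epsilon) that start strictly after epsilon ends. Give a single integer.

2

Target epsilon = [July 1, July 10].
alpha [July 3, July 11] → overlapped-by → no.
beta [July 4, July 9] → during → no.
delta [July 21, July 27] → after → counts.
eta [July 4, July 14] → overlapped-by → no.
gamma [July 8, July 20] → overlapped-by → no.
kappa [July 5, July 11] → overlapped-by → no.
lambda [July 14, July 21] → after → counts.
zeta [July 3, July 6] → during → no.
Total: 2.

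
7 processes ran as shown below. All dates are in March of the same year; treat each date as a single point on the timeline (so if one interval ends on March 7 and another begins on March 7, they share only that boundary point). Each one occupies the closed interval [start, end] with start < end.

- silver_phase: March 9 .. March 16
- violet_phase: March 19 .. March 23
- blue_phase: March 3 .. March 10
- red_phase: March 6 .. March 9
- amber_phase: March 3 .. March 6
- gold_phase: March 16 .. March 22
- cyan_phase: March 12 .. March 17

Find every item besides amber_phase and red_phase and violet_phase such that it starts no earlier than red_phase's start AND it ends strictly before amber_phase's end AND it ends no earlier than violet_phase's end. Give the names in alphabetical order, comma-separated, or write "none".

none

Conditions: its start is no earlier than red_phase's start (X.start >= March 6) AND its end is strictly before amber_phase's end (X.end < March 6) AND its end is no earlier than violet_phase's end (X.end >= March 23).
blue_phase: start March 3 >= March 6? ✗; end March 10 < March 6? ✗; end March 10 >= March 23? ✗ → no.
cyan_phase: start March 12 >= March 6? ✓; end March 17 < March 6? ✗; end March 17 >= March 23? ✗ → no.
gold_phase: start March 16 >= March 6? ✓; end March 22 < March 6? ✗; end March 22 >= March 23? ✗ → no.
silver_phase: start March 9 >= March 6? ✓; end March 16 < March 6? ✗; end March 16 >= March 23? ✗ → no.
Result: none.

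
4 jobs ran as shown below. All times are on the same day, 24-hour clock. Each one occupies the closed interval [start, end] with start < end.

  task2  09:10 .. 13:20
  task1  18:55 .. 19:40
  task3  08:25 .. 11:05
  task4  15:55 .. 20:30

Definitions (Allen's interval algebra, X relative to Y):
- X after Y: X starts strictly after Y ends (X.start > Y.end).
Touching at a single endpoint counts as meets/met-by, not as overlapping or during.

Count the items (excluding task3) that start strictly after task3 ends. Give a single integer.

Target task3 = [08:25, 11:05].
task1 [18:55, 19:40] → after → counts.
task2 [09:10, 13:20] → overlapped-by → no.
task4 [15:55, 20:30] → after → counts.
Total: 2.

2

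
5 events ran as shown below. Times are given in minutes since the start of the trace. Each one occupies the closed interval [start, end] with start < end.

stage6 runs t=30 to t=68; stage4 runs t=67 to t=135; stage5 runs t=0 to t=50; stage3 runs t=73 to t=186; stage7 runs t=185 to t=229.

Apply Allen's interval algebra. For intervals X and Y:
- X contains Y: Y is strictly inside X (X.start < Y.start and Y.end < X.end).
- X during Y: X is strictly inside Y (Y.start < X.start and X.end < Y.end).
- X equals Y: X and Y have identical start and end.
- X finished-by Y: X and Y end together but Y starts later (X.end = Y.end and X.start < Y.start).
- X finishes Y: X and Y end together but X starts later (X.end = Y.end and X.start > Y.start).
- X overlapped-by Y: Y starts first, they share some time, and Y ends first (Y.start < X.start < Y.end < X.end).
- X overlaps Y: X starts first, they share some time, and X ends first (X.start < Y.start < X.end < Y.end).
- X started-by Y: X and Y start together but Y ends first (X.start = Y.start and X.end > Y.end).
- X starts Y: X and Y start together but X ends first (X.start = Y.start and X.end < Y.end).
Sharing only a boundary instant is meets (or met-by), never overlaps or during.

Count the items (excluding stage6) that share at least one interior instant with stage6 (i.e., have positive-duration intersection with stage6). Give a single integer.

Target stage6 = [t=30, t=68].
stage3 [t=73, t=186] → after → no.
stage4 [t=67, t=135] → overlapped-by → counts.
stage5 [t=0, t=50] → overlaps → counts.
stage7 [t=185, t=229] → after → no.
Total: 2.

2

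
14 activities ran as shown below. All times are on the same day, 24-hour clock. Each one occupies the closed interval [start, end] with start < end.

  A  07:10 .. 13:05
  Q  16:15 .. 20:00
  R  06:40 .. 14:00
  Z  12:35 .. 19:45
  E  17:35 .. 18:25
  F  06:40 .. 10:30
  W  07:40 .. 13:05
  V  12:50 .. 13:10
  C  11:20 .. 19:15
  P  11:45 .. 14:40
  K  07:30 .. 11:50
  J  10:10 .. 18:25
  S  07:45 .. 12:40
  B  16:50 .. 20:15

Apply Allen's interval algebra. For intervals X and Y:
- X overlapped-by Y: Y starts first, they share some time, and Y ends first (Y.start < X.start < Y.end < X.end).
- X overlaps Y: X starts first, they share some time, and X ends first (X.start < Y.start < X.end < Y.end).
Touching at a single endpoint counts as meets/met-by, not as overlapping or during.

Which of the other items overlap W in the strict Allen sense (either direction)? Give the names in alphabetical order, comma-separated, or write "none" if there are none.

Target W = [07:40, 13:05].
A [07:10, 13:05] → finished-by → no.
B [16:50, 20:15] → after → no.
C [11:20, 19:15] → overlapped-by → yes.
E [17:35, 18:25] → after → no.
F [06:40, 10:30] → overlaps → yes.
J [10:10, 18:25] → overlapped-by → yes.
K [07:30, 11:50] → overlaps → yes.
P [11:45, 14:40] → overlapped-by → yes.
Q [16:15, 20:00] → after → no.
R [06:40, 14:00] → contains → no.
S [07:45, 12:40] → during → no.
V [12:50, 13:10] → overlapped-by → yes.
Z [12:35, 19:45] → overlapped-by → yes.
Result: C, F, J, K, P, V, Z.

C, F, J, K, P, V, Z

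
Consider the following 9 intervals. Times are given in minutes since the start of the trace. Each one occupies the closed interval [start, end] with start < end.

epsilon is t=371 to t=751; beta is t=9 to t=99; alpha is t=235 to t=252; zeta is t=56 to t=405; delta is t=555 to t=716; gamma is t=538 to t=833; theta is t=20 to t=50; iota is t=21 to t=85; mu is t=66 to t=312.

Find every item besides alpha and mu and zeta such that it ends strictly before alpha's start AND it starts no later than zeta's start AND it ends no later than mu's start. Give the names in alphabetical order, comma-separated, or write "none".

Conditions: its end is strictly before alpha's start (X.end < t=235) AND its start is no later than zeta's start (X.start <= t=56) AND its end is no later than mu's start (X.end <= t=66).
beta: end t=99 < t=235? ✓; start t=9 <= t=56? ✓; end t=99 <= t=66? ✗ → no.
delta: end t=716 < t=235? ✗; start t=555 <= t=56? ✗; end t=716 <= t=66? ✗ → no.
epsilon: end t=751 < t=235? ✗; start t=371 <= t=56? ✗; end t=751 <= t=66? ✗ → no.
gamma: end t=833 < t=235? ✗; start t=538 <= t=56? ✗; end t=833 <= t=66? ✗ → no.
iota: end t=85 < t=235? ✓; start t=21 <= t=56? ✓; end t=85 <= t=66? ✗ → no.
theta: end t=50 < t=235? ✓; start t=20 <= t=56? ✓; end t=50 <= t=66? ✓ → yes.
Result: theta.

theta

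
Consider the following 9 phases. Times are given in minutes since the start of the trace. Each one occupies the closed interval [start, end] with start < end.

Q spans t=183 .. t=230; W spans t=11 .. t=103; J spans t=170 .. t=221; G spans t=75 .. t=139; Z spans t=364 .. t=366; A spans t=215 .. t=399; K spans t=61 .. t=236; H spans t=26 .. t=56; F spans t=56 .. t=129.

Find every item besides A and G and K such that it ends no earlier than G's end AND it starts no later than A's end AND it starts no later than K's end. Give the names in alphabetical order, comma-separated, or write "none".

J, Q

Conditions: its end is no earlier than G's end (X.end >= t=139) AND its start is no later than A's end (X.start <= t=399) AND its start is no later than K's end (X.start <= t=236).
F: end t=129 >= t=139? ✗; start t=56 <= t=399? ✓; start t=56 <= t=236? ✓ → no.
H: end t=56 >= t=139? ✗; start t=26 <= t=399? ✓; start t=26 <= t=236? ✓ → no.
J: end t=221 >= t=139? ✓; start t=170 <= t=399? ✓; start t=170 <= t=236? ✓ → yes.
Q: end t=230 >= t=139? ✓; start t=183 <= t=399? ✓; start t=183 <= t=236? ✓ → yes.
W: end t=103 >= t=139? ✗; start t=11 <= t=399? ✓; start t=11 <= t=236? ✓ → no.
Z: end t=366 >= t=139? ✓; start t=364 <= t=399? ✓; start t=364 <= t=236? ✗ → no.
Result: J, Q.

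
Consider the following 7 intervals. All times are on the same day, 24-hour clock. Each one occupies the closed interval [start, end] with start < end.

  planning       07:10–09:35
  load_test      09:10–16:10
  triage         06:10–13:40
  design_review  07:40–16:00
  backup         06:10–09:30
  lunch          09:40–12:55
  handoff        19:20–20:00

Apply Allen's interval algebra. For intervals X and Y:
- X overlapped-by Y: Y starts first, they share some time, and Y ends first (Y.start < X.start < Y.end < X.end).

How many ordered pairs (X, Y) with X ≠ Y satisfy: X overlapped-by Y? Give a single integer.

Checking all 42 ordered pairs for relation 'overlapped-by'; matching pairs in alphabetical order:
(design_review, backup): design_review overlapped-by backup ✓
(design_review, planning): design_review overlapped-by planning ✓
(design_review, triage): design_review overlapped-by triage ✓
(load_test, backup): load_test overlapped-by backup ✓
(load_test, design_review): load_test overlapped-by design_review ✓
(load_test, planning): load_test overlapped-by planning ✓
(load_test, triage): load_test overlapped-by triage ✓
(planning, backup): planning overlapped-by backup ✓
Count: 8.

8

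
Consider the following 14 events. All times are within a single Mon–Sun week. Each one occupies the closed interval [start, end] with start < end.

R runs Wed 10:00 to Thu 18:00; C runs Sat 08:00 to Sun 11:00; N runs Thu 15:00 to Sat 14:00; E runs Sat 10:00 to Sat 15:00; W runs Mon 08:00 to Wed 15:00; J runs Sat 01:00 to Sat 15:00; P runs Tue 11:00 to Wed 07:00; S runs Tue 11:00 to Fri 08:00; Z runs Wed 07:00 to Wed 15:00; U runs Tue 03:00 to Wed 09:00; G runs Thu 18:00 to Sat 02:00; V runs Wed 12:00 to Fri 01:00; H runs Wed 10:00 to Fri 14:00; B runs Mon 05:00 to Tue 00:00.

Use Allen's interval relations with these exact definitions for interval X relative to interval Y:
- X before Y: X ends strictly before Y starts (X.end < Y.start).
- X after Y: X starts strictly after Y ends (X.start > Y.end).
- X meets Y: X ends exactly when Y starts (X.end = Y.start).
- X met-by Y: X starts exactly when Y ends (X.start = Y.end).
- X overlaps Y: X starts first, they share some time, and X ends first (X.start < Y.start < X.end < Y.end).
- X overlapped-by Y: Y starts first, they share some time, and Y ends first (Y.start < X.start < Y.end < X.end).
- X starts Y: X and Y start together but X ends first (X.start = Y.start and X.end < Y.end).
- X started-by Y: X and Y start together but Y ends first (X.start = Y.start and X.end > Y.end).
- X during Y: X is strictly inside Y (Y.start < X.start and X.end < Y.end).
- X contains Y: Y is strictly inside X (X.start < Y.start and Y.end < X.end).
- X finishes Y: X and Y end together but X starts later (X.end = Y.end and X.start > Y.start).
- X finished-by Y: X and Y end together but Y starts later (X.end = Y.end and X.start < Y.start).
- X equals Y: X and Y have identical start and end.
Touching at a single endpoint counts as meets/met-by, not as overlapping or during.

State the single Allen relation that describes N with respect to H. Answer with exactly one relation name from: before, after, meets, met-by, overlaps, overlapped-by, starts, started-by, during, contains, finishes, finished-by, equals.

overlapped-by

N = [Thu 15:00, Sat 14:00]; H = [Wed 10:00, Fri 14:00].
Compare endpoints: N.start > H.start, N.start < H.end, N.end > H.start, N.end > H.end.
That pattern is 'overlapped-by'.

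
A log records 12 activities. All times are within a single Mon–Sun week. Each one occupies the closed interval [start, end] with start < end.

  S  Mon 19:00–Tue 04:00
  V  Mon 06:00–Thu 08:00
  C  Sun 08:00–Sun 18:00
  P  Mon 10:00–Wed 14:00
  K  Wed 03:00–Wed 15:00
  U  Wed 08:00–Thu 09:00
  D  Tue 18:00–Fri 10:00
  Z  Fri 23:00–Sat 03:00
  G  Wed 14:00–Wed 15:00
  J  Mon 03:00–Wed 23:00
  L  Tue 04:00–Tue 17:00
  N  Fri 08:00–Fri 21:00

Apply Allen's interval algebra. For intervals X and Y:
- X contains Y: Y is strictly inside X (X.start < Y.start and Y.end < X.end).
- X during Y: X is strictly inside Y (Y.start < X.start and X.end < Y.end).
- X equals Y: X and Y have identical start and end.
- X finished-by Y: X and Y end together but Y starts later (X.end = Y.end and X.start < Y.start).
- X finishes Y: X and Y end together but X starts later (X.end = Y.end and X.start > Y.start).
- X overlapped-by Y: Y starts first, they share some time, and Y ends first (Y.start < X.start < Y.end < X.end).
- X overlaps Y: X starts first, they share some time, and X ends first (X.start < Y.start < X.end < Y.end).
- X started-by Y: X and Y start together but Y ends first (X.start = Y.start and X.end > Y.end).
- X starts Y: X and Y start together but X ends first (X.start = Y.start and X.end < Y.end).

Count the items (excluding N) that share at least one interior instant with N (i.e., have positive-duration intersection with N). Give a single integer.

Target N = [Fri 08:00, Fri 21:00].
C [Sun 08:00, Sun 18:00] → after → no.
D [Tue 18:00, Fri 10:00] → overlaps → counts.
G [Wed 14:00, Wed 15:00] → before → no.
J [Mon 03:00, Wed 23:00] → before → no.
K [Wed 03:00, Wed 15:00] → before → no.
L [Tue 04:00, Tue 17:00] → before → no.
P [Mon 10:00, Wed 14:00] → before → no.
S [Mon 19:00, Tue 04:00] → before → no.
U [Wed 08:00, Thu 09:00] → before → no.
V [Mon 06:00, Thu 08:00] → before → no.
Z [Fri 23:00, Sat 03:00] → after → no.
Total: 1.

1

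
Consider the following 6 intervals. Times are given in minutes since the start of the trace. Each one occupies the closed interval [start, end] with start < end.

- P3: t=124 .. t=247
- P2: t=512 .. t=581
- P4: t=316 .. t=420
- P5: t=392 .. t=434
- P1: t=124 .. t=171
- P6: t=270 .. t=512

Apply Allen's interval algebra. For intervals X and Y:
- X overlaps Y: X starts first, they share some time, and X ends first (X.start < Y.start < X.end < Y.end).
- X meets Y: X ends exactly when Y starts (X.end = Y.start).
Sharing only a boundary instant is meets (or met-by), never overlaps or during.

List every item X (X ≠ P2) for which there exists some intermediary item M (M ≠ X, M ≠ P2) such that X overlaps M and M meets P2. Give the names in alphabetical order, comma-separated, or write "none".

none

Target P2 = [t=512, t=581].
Intermediaries M with M meets P2: P6.
Via P6 — items with X overlaps P6: none.
Union: none.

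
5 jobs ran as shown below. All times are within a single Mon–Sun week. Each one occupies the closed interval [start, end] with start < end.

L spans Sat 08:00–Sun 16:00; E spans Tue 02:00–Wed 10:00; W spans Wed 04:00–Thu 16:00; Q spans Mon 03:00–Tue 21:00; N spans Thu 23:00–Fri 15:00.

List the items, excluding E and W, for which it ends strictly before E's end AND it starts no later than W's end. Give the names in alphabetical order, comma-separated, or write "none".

Conditions: its end is strictly before E's end (X.end < Wed 10:00) AND its start is no later than W's end (X.start <= Thu 16:00).
L: end Sun 16:00 < Wed 10:00? ✗; start Sat 08:00 <= Thu 16:00? ✗ → no.
N: end Fri 15:00 < Wed 10:00? ✗; start Thu 23:00 <= Thu 16:00? ✗ → no.
Q: end Tue 21:00 < Wed 10:00? ✓; start Mon 03:00 <= Thu 16:00? ✓ → yes.
Result: Q.

Q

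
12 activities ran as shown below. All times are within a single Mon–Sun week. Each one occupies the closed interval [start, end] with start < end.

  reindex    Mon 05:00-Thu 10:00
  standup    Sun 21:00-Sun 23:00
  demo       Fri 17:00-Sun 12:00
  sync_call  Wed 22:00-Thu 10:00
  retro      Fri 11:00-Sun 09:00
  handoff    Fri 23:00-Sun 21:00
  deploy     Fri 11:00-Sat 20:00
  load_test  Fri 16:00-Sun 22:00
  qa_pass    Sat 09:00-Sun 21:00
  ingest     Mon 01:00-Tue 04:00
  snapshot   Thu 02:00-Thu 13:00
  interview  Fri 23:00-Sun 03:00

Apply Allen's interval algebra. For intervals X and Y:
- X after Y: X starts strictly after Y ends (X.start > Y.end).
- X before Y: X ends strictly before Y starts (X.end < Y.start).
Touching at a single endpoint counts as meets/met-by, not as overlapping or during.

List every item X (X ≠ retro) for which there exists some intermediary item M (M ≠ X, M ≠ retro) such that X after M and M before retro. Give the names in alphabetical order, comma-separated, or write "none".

demo, deploy, handoff, interview, load_test, qa_pass, snapshot, standup, sync_call

Target retro = [Fri 11:00, Sun 09:00].
Intermediaries M with M before retro: ingest, reindex, snapshot, sync_call.
Via ingest — items with X after ingest: demo, deploy, handoff, interview, load_test, qa_pass, snapshot, standup, sync_call.
Via reindex — items with X after reindex: demo, deploy, handoff, interview, load_test, qa_pass, standup.
Via snapshot — items with X after snapshot: demo, deploy, handoff, interview, load_test, qa_pass, standup.
Via sync_call — items with X after sync_call: demo, deploy, handoff, interview, load_test, qa_pass, standup.
Union: demo, deploy, handoff, interview, load_test, qa_pass, snapshot, standup, sync_call.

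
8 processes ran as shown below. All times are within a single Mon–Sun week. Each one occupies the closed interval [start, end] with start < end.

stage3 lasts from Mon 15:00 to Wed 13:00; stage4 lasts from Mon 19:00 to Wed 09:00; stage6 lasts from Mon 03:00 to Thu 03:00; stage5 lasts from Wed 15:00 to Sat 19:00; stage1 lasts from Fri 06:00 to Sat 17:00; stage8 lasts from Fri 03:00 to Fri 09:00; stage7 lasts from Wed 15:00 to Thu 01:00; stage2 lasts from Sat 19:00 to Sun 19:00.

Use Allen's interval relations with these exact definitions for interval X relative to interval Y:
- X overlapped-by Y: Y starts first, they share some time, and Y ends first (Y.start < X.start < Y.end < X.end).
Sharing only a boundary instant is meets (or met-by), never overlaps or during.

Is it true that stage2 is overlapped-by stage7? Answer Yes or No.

stage2 = [Sat 19:00, Sun 19:00], stage7 = [Wed 15:00, Thu 01:00].
Actual relation of stage2 to stage7: after.
Asked whether 'overlapped-by' holds → No.

No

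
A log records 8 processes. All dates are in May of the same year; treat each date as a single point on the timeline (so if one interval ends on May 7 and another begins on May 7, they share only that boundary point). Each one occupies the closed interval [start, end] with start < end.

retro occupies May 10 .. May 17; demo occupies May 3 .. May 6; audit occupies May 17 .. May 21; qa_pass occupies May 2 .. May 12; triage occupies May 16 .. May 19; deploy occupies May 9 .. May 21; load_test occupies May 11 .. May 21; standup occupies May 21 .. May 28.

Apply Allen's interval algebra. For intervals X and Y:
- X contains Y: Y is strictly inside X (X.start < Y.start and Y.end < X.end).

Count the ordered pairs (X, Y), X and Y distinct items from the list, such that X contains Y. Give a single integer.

Checking all 56 ordered pairs for relation 'contains'; matching pairs in alphabetical order:
(deploy, retro): deploy contains retro ✓
(deploy, triage): deploy contains triage ✓
(load_test, triage): load_test contains triage ✓
(qa_pass, demo): qa_pass contains demo ✓
Count: 4.

4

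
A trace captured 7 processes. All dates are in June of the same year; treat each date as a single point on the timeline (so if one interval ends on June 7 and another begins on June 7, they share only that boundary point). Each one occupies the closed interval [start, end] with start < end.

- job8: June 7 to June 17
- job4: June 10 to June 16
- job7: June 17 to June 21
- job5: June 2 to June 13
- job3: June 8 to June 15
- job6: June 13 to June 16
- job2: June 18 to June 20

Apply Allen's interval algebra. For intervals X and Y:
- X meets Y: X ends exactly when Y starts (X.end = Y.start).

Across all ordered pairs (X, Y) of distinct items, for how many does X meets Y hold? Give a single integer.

Checking all 42 ordered pairs for relation 'meets'; matching pairs in alphabetical order:
(job5, job6): job5 meets job6 ✓
(job8, job7): job8 meets job7 ✓
Count: 2.

2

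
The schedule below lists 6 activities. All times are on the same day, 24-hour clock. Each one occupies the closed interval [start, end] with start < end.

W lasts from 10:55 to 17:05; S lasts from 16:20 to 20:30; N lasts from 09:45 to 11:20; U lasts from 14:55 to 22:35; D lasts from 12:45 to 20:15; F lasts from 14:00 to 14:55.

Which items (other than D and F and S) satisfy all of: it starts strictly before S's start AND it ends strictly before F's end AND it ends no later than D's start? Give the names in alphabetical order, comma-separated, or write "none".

Conditions: its start is strictly before S's start (X.start < 16:20) AND its end is strictly before F's end (X.end < 14:55) AND its end is no later than D's start (X.end <= 12:45).
N: start 09:45 < 16:20? ✓; end 11:20 < 14:55? ✓; end 11:20 <= 12:45? ✓ → yes.
U: start 14:55 < 16:20? ✓; end 22:35 < 14:55? ✗; end 22:35 <= 12:45? ✗ → no.
W: start 10:55 < 16:20? ✓; end 17:05 < 14:55? ✗; end 17:05 <= 12:45? ✗ → no.
Result: N.

N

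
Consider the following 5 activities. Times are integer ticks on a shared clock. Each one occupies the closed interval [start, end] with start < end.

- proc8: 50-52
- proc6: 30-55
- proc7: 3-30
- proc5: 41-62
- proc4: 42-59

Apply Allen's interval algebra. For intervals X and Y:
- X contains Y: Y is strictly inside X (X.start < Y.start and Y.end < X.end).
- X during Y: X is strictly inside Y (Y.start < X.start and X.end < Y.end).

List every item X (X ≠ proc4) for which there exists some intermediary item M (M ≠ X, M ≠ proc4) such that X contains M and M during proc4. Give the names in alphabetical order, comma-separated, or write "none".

Target proc4 = [42, 59].
Intermediaries M with M during proc4: proc8.
Via proc8 — items with X contains proc8: proc5, proc6.
Union: proc5, proc6.

proc5, proc6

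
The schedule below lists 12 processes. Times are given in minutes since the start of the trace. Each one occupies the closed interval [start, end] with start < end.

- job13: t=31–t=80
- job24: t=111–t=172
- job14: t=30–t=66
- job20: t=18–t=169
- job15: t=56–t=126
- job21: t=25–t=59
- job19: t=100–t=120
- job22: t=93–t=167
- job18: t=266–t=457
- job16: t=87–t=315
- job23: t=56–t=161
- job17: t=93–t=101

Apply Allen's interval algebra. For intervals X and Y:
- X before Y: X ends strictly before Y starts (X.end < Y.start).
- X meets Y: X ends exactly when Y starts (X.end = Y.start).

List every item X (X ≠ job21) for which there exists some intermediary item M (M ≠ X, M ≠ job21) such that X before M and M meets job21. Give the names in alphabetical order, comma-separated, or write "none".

none

Target job21 = [t=25, t=59].
Intermediaries M with M meets job21: none.
Union: none.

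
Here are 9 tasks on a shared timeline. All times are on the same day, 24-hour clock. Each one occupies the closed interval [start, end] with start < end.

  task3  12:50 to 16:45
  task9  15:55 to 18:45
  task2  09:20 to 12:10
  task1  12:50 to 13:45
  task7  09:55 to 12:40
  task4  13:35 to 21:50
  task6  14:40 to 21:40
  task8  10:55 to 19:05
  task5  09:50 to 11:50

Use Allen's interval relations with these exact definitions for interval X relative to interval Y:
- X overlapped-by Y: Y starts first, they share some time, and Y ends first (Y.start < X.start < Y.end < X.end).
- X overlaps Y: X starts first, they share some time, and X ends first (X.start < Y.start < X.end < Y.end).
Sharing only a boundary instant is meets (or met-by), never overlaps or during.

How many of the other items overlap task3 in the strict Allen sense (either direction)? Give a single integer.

3

Target task3 = [12:50, 16:45].
task1 [12:50, 13:45] → starts → no.
task2 [09:20, 12:10] → before → no.
task4 [13:35, 21:50] → overlapped-by → counts.
task5 [09:50, 11:50] → before → no.
task6 [14:40, 21:40] → overlapped-by → counts.
task7 [09:55, 12:40] → before → no.
task8 [10:55, 19:05] → contains → no.
task9 [15:55, 18:45] → overlapped-by → counts.
Total: 3.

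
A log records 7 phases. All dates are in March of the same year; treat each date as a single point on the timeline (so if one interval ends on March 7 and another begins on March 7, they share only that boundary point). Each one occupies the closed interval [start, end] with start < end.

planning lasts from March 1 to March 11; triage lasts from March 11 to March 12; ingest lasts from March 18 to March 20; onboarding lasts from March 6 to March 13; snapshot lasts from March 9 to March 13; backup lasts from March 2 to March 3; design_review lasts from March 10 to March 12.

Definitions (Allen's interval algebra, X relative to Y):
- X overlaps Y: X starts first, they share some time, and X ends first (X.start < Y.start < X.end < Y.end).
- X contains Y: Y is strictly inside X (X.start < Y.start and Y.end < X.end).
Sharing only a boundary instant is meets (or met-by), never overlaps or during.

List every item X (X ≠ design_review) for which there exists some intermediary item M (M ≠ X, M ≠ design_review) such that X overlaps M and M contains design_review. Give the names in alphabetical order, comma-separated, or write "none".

Target design_review = [March 10, March 12].
Intermediaries M with M contains design_review: onboarding, snapshot.
Via onboarding — items with X overlaps onboarding: planning.
Via snapshot — items with X overlaps snapshot: planning.
Union: planning.

planning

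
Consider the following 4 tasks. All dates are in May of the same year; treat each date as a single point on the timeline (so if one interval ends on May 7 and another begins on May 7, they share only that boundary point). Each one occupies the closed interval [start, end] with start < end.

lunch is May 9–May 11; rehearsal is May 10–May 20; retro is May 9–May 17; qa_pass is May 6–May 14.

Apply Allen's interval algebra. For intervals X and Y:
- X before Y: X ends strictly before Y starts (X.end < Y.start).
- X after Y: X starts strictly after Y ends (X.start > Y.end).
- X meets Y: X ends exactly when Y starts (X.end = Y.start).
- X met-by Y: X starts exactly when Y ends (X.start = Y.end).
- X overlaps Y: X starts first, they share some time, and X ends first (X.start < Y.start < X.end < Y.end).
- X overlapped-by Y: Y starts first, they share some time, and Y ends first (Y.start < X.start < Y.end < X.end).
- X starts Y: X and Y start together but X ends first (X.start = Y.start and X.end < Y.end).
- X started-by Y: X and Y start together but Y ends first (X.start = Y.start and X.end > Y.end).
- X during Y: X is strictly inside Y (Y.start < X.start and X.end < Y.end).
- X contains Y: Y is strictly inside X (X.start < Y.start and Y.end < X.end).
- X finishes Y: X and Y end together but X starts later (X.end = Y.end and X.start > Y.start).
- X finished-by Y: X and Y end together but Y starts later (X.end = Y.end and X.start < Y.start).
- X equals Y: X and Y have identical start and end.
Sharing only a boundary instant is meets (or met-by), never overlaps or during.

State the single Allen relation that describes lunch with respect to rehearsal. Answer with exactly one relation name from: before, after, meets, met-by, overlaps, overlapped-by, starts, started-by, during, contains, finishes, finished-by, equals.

lunch = [May 9, May 11]; rehearsal = [May 10, May 20].
Compare endpoints: lunch.start < rehearsal.start, lunch.start < rehearsal.end, lunch.end > rehearsal.start, lunch.end < rehearsal.end.
That pattern is 'overlaps'.

overlaps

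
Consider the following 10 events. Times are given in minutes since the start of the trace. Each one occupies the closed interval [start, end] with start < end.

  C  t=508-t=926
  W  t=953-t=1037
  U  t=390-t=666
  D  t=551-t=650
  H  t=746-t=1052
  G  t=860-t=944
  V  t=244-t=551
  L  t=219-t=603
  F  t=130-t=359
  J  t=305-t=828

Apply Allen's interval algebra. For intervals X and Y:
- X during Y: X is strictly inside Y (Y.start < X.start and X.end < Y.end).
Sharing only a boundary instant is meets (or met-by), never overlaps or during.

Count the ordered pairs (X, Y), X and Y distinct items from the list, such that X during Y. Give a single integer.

Checking all 90 ordered pairs for relation 'during'; matching pairs in alphabetical order:
(D, C): D during C ✓
(D, J): D during J ✓
(D, U): D during U ✓
(G, H): G during H ✓
(U, J): U during J ✓
(V, L): V during L ✓
(W, H): W during H ✓
Count: 7.

7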